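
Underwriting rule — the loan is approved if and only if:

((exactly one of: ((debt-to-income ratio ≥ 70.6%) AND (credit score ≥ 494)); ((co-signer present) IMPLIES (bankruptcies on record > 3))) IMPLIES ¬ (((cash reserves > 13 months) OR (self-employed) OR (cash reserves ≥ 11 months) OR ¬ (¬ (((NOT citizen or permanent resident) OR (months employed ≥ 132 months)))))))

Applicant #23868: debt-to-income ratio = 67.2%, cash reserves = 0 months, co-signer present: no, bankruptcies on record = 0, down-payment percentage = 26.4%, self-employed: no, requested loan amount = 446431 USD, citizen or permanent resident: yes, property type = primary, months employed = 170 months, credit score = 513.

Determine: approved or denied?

Denied

Atomic conditions:
  debt-to-income ratio ≥ 70.6%: 67.2 ≥ 70.6 is false
  credit score ≥ 494: 513 ≥ 494 is true
  co-signer present: no → false
  bankruptcies on record > 3: 0 > 3 is false
  cash reserves > 13 months: 0 > 13 is false
  self-employed: no → false
  cash reserves ≥ 11 months: 0 ≥ 11 is false
  NOT citizen or permanent resident: yes → false
  months employed ≥ 132 months: 170 ≥ 132 is true
Combine:
[1.1] false AND true = false
[1.2] false → false (antecedent false ⇒ implication holds) = true
[1] exactly-one(false, true) = true
[2.1.4.1.1] false OR true = true
[2.1.4.1] NOT true = false
[2.1.4] NOT false = true
[2.1] false OR false OR false OR true = true
[2] NOT true = false
[root] true → false = false
Overall: false → denied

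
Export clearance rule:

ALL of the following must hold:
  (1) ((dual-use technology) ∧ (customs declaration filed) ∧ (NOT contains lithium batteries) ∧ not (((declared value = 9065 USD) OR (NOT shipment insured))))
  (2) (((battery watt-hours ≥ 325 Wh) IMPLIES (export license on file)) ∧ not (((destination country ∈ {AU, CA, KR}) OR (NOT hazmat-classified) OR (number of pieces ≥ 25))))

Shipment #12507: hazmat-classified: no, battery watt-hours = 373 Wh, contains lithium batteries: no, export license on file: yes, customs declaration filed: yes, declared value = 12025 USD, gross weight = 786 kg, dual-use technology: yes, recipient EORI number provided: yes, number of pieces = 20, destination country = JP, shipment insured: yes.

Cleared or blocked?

Blocked

Atomic conditions:
  dual-use technology: yes → true
  customs declaration filed: yes → true
  NOT contains lithium batteries: no → true
  declared value = 9065 USD: 12025 == 9065 is false
  NOT shipment insured: yes → false
  battery watt-hours ≥ 325 Wh: 373 ≥ 325 is true
  export license on file: yes → true
  destination country ∈ {AU, CA, KR}: JP is not in the set → false
  NOT hazmat-classified: no → true
  number of pieces ≥ 25: 20 ≥ 25 is false
Combine:
[1.4.1] false OR false = false
[1.4] NOT false = true
[1] true AND true AND true AND true = true
[2.1] true → true = true
[2.2.1] false OR true OR false = true
[2.2] NOT true = false
[2] true AND false = false
[root] true AND false = false
Overall: false → blocked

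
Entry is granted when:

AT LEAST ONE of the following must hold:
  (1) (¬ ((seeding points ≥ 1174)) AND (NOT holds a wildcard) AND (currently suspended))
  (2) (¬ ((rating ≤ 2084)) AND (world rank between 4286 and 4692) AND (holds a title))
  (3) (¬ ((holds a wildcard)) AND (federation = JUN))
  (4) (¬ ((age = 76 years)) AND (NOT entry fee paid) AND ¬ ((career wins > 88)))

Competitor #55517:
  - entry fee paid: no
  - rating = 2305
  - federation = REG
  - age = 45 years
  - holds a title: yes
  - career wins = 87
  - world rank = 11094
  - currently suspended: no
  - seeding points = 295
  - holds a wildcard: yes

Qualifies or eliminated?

Atomic conditions:
  seeding points ≥ 1174: 295 ≥ 1174 is false
  NOT holds a wildcard: yes → false
  currently suspended: no → false
  rating ≤ 2084: 2305 ≤ 2084 is false
  world rank between 4286 and 4692: 11094 in [4286, 4692] is false
  holds a title: yes → true
  holds a wildcard: yes → true
  federation = JUN: REG == JUN is false
  age = 76 years: 45 == 76 is false
  NOT entry fee paid: no → true
  career wins > 88: 87 > 88 is false
Combine:
[1.1] NOT false = true
[1] true AND false AND false = false
[2.1] NOT false = true
[2] true AND false AND true = false
[3.1] NOT true = false
[3] false AND false = false
[4.1] NOT false = true
[4.3] NOT false = true
[4] true AND true AND true = true
[root] false OR false OR false OR true = true
Overall: true → qualifies

Qualifies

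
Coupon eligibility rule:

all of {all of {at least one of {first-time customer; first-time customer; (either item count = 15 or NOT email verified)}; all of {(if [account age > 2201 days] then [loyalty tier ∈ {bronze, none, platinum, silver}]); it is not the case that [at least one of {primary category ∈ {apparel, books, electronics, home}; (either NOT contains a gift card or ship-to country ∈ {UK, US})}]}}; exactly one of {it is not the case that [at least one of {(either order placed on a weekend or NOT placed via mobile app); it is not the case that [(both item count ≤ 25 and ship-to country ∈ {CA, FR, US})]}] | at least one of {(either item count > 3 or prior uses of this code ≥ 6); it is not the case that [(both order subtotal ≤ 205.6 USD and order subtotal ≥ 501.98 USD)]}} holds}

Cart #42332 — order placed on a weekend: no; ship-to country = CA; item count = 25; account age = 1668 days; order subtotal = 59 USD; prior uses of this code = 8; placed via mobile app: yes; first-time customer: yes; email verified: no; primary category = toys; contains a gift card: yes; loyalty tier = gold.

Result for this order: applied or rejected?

Rejected

Atomic conditions:
  first-time customer: yes → true
  item count = 15: 25 == 15 is false
  NOT email verified: no → true
  account age > 2201 days: 1668 > 2201 is false
  loyalty tier ∈ {bronze, none, platinum, silver}: gold is not in the set → false
  primary category ∈ {apparel, books, electronics, home}: toys is not in the set → false
  NOT contains a gift card: yes → false
  ship-to country ∈ {UK, US}: CA is not in the set → false
  order placed on a weekend: no → false
  NOT placed via mobile app: yes → false
  item count ≤ 25: 25 ≤ 25 is true
  ship-to country ∈ {CA, FR, US}: CA is in the set → true
  item count > 3: 25 > 3 is true
  prior uses of this code ≥ 6: 8 ≥ 6 is true
  order subtotal ≤ 205.6 USD: 59 ≤ 205.6 is true
  order subtotal ≥ 501.98 USD: 59 ≥ 501.98 is false
Combine:
[1.1.3] false OR true = true
[1.1] true OR true OR true = true
[1.2.1] false → false (antecedent false ⇒ implication holds) = true
[1.2.2.1.2] false OR false = false
[1.2.2.1] false OR false = false
[1.2.2] NOT false = true
[1.2] true AND true = true
[1] true AND true = true
[2.1.1.1] false OR false = false
[2.1.1.2.1] true AND true = true
[2.1.1.2] NOT true = false
[2.1.1] false OR false = false
[2.1] NOT false = true
[2.2.1] true OR true = true
[2.2.2.1] true AND false = false
[2.2.2] NOT false = true
[2.2] true OR true = true
[2] exactly-one(true, true) = false
[root] true AND false = false
Overall: false → rejected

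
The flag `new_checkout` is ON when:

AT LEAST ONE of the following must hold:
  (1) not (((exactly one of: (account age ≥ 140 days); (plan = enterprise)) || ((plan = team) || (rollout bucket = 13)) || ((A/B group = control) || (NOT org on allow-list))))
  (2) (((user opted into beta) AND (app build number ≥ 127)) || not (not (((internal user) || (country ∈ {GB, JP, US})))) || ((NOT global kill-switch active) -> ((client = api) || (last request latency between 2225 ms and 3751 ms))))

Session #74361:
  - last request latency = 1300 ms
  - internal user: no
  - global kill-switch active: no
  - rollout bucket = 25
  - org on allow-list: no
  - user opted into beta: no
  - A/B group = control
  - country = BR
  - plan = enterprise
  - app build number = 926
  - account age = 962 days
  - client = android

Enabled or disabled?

Atomic conditions:
  account age ≥ 140 days: 962 ≥ 140 is true
  plan = enterprise: enterprise == enterprise is true
  plan = team: enterprise == team is false
  rollout bucket = 13: 25 == 13 is false
  A/B group = control: control == control is true
  NOT org on allow-list: no → true
  user opted into beta: no → false
  app build number ≥ 127: 926 ≥ 127 is true
  internal user: no → false
  country ∈ {GB, JP, US}: BR is not in the set → false
  NOT global kill-switch active: no → true
  client = api: android == api is false
  last request latency between 2225 ms and 3751 ms: 1300 in [2225, 3751] is false
Combine:
[1.1.1] exactly-one(true, true) = false
[1.1.2] false OR false = false
[1.1.3] true OR true = true
[1.1] false OR false OR true = true
[1] NOT true = false
[2.1] false AND true = false
[2.2.1.1] false OR false = false
[2.2.1] NOT false = true
[2.2] NOT true = false
[2.3.2] false OR false = false
[2.3] true → false = false
[2] false OR false OR false = false
[root] false OR false = false
Overall: false → disabled

Disabled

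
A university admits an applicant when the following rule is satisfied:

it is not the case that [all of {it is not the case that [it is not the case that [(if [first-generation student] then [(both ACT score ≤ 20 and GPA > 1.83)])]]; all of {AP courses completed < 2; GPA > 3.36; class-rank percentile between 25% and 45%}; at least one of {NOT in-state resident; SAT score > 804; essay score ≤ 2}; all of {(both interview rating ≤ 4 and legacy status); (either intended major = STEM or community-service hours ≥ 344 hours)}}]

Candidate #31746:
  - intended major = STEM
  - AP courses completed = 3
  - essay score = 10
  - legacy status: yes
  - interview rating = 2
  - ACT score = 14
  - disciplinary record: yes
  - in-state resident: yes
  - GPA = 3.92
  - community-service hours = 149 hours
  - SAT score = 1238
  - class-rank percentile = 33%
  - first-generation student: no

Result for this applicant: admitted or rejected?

Atomic conditions:
  first-generation student: no → false
  ACT score ≤ 20: 14 ≤ 20 is true
  GPA > 1.83: 3.92 > 1.83 is true
  AP courses completed < 2: 3 < 2 is false
  GPA > 3.36: 3.92 > 3.36 is true
  class-rank percentile between 25% and 45%: 33 in [25, 45] is true
  NOT in-state resident: yes → false
  SAT score > 804: 1238 > 804 is true
  essay score ≤ 2: 10 ≤ 2 is false
  interview rating ≤ 4: 2 ≤ 4 is true
  legacy status: yes → true
  intended major = STEM: STEM == STEM is true
  community-service hours ≥ 344 hours: 149 ≥ 344 is false
Combine:
[1.1.1.1.2] true AND true = true
[1.1.1.1] false → true (antecedent false ⇒ implication holds) = true
[1.1.1] NOT true = false
[1.1] NOT false = true
[1.2] false AND true AND true = false
[1.3] false OR true OR false = true
[1.4.1] true AND true = true
[1.4.2] true OR false = true
[1.4] true AND true = true
[1] true AND false AND true AND true = false
[root] NOT false = true
Overall: true → admitted

Admitted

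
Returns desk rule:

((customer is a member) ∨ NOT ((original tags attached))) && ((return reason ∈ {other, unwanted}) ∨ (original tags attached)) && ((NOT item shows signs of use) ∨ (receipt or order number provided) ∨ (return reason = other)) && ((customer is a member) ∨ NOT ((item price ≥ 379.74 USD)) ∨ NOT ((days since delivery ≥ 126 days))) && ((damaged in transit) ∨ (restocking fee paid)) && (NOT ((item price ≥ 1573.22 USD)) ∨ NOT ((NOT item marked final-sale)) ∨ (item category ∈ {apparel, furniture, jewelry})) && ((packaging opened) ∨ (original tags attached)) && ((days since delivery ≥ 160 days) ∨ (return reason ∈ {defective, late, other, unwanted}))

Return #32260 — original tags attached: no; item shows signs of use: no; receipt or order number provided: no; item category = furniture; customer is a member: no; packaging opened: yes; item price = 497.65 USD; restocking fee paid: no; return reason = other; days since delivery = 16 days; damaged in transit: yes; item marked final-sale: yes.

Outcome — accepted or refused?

Accepted

Atomic conditions:
  customer is a member: no → false
  original tags attached: no → false
  return reason ∈ {other, unwanted}: other is in the set → true
  NOT item shows signs of use: no → true
  receipt or order number provided: no → false
  return reason = other: other == other is true
  item price ≥ 379.74 USD: 497.65 ≥ 379.74 is true
  days since delivery ≥ 126 days: 16 ≥ 126 is false
  damaged in transit: yes → true
  restocking fee paid: no → false
  item price ≥ 1573.22 USD: 497.65 ≥ 1573.22 is false
  NOT item marked final-sale: yes → false
  item category ∈ {apparel, furniture, jewelry}: furniture is in the set → true
  packaging opened: yes → true
  days since delivery ≥ 160 days: 16 ≥ 160 is false
  return reason ∈ {defective, late, other, unwanted}: other is in the set → true
Combine:
[1.2] NOT false = true
[1] false OR true = true
[2] true OR false = true
[3] true OR false OR true = true
[4.2] NOT true = false
[4.3] NOT false = true
[4] false OR false OR true = true
[5] true OR false = true
[6.1] NOT false = true
[6.2] NOT false = true
[6] true OR true OR true = true
[7] true OR false = true
[8] false OR true = true
[root] true AND true AND true AND true AND true AND true AND true AND true = true
Overall: true → accepted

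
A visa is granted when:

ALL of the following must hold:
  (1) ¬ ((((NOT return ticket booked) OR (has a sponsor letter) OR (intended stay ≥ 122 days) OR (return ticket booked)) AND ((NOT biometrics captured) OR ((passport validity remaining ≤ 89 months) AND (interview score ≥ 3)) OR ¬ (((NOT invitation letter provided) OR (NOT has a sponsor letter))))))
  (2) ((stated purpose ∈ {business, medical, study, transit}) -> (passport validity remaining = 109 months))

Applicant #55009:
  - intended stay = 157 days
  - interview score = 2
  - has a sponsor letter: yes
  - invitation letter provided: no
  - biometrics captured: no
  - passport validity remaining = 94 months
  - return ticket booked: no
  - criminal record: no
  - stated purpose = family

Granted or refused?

Refused

Atomic conditions:
  NOT return ticket booked: no → true
  has a sponsor letter: yes → true
  intended stay ≥ 122 days: 157 ≥ 122 is true
  return ticket booked: no → false
  NOT biometrics captured: no → true
  passport validity remaining ≤ 89 months: 94 ≤ 89 is false
  interview score ≥ 3: 2 ≥ 3 is false
  NOT invitation letter provided: no → true
  NOT has a sponsor letter: yes → false
  stated purpose ∈ {business, medical, study, transit}: family is not in the set → false
  passport validity remaining = 109 months: 94 == 109 is false
Combine:
[1.1.1] true OR true OR true OR false = true
[1.1.2.2] false AND false = false
[1.1.2.3.1] true OR false = true
[1.1.2.3] NOT true = false
[1.1.2] true OR false OR false = true
[1.1] true AND true = true
[1] NOT true = false
[2] false → false (antecedent false ⇒ implication holds) = true
[root] false AND true = false
Overall: false → refused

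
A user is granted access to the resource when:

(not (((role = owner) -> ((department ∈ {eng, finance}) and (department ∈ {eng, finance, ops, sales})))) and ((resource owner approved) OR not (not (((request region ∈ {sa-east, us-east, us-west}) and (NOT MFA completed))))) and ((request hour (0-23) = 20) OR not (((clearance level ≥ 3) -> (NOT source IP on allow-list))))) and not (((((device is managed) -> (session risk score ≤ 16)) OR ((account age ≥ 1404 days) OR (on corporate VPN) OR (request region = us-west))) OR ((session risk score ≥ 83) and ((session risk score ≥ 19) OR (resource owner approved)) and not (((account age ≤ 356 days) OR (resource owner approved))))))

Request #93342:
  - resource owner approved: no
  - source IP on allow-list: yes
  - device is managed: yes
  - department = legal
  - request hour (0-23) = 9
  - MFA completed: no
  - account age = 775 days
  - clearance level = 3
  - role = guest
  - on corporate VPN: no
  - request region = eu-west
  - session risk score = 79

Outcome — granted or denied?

Atomic conditions:
  role = owner: guest == owner is false
  department ∈ {eng, finance}: legal is not in the set → false
  department ∈ {eng, finance, ops, sales}: legal is not in the set → false
  resource owner approved: no → false
  request region ∈ {sa-east, us-east, us-west}: eu-west is not in the set → false
  NOT MFA completed: no → true
  request hour (0-23) = 20: 9 == 20 is false
  clearance level ≥ 3: 3 ≥ 3 is true
  NOT source IP on allow-list: yes → false
  device is managed: yes → true
  session risk score ≤ 16: 79 ≤ 16 is false
  account age ≥ 1404 days: 775 ≥ 1404 is false
  on corporate VPN: no → false
  request region = us-west: eu-west == us-west is false
  session risk score ≥ 83: 79 ≥ 83 is false
  session risk score ≥ 19: 79 ≥ 19 is true
  account age ≤ 356 days: 775 ≤ 356 is false
Combine:
[1.1.1.2] false AND false = false
[1.1.1] false → false (antecedent false ⇒ implication holds) = true
[1.1] NOT true = false
[1.2.2.1.1] false AND true = false
[1.2.2.1] NOT false = true
[1.2.2] NOT true = false
[1.2] false OR false = false
[1.3.2.1] true → false = false
[1.3.2] NOT false = true
[1.3] false OR true = true
[1] false AND false AND true = false
[2.1.1.1] true → false = false
[2.1.1.2] false OR false OR false = false
[2.1.1] false OR false = false
[2.1.2.2] true OR false = true
[2.1.2.3.1] false OR false = false
[2.1.2.3] NOT false = true
[2.1.2] false AND true AND true = false
[2.1] false OR false = false
[2] NOT false = true
[root] false AND true = false
Overall: false → denied

Denied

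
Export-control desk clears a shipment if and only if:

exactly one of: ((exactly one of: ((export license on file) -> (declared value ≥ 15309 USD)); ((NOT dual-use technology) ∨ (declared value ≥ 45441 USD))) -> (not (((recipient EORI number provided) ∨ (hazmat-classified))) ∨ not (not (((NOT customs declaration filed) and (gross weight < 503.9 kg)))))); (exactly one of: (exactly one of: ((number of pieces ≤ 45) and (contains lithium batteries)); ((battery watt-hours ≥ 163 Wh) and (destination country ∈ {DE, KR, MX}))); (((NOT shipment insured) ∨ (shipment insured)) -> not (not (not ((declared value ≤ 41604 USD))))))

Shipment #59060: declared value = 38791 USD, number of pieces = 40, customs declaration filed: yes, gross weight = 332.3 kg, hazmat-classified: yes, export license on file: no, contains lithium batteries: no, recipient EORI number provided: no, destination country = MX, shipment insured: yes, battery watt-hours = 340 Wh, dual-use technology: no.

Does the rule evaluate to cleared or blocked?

Blocked

Atomic conditions:
  export license on file: no → false
  declared value ≥ 15309 USD: 38791 ≥ 15309 is true
  NOT dual-use technology: no → true
  declared value ≥ 45441 USD: 38791 ≥ 45441 is false
  recipient EORI number provided: no → false
  hazmat-classified: yes → true
  NOT customs declaration filed: yes → false
  gross weight < 503.9 kg: 332.3 < 503.9 is true
  number of pieces ≤ 45: 40 ≤ 45 is true
  contains lithium batteries: no → false
  battery watt-hours ≥ 163 Wh: 340 ≥ 163 is true
  destination country ∈ {DE, KR, MX}: MX is in the set → true
  NOT shipment insured: yes → false
  shipment insured: yes → true
  declared value ≤ 41604 USD: 38791 ≤ 41604 is true
Combine:
[1.1.1] false → true (antecedent false ⇒ implication holds) = true
[1.1.2] true OR false = true
[1.1] exactly-one(true, true) = false
[1.2.1.1] false OR true = true
[1.2.1] NOT true = false
[1.2.2.1.1] false AND true = false
[1.2.2.1] NOT false = true
[1.2.2] NOT true = false
[1.2] false OR false = false
[1] false → false (antecedent false ⇒ implication holds) = true
[2.1.1] true AND false = false
[2.1.2] true AND true = true
[2.1] exactly-one(false, true) = true
[2.2.1] false OR true = true
[2.2.2.1.1] NOT true = false
[2.2.2.1] NOT false = true
[2.2.2] NOT true = false
[2.2] true → false = false
[2] exactly-one(true, false) = true
[root] exactly-one(true, true) = false
Overall: false → blocked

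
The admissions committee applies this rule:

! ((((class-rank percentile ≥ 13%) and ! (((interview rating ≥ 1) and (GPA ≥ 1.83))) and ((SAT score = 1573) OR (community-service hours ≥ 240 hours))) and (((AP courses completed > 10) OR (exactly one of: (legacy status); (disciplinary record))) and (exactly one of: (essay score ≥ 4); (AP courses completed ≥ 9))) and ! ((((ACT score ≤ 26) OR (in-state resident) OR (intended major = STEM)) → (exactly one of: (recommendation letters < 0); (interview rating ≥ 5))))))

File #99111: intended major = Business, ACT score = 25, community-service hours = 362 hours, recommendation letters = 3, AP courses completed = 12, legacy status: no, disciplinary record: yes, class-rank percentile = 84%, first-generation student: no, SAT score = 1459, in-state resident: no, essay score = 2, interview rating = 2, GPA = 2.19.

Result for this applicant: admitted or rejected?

Admitted

Atomic conditions:
  class-rank percentile ≥ 13%: 84 ≥ 13 is true
  interview rating ≥ 1: 2 ≥ 1 is true
  GPA ≥ 1.83: 2.19 ≥ 1.83 is true
  SAT score = 1573: 1459 == 1573 is false
  community-service hours ≥ 240 hours: 362 ≥ 240 is true
  AP courses completed > 10: 12 > 10 is true
  legacy status: no → false
  disciplinary record: yes → true
  essay score ≥ 4: 2 ≥ 4 is false
  AP courses completed ≥ 9: 12 ≥ 9 is true
  ACT score ≤ 26: 25 ≤ 26 is true
  in-state resident: no → false
  intended major = STEM: Business == STEM is false
  recommendation letters < 0: 3 < 0 is false
  interview rating ≥ 5: 2 ≥ 5 is false
Combine:
[1.1.2.1] true AND true = true
[1.1.2] NOT true = false
[1.1.3] false OR true = true
[1.1] true AND false AND true = false
[1.2.1.2] exactly-one(false, true) = true
[1.2.1] true OR true = true
[1.2.2] exactly-one(false, true) = true
[1.2] true AND true = true
[1.3.1.1] true OR false OR false = true
[1.3.1.2] exactly-one(false, false) = false
[1.3.1] true → false = false
[1.3] NOT false = true
[1] false AND true AND true = false
[root] NOT false = true
Overall: true → admitted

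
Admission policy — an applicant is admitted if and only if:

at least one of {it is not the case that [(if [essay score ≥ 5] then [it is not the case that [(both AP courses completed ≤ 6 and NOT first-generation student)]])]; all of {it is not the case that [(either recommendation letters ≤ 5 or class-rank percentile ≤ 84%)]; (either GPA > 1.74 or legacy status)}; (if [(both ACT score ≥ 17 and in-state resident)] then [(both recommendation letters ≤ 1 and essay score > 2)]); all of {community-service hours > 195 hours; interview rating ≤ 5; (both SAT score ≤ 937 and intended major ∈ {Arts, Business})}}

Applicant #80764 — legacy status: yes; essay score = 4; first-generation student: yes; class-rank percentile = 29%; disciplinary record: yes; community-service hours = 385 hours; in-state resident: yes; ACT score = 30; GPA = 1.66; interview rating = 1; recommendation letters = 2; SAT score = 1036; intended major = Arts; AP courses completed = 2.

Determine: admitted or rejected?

Rejected

Atomic conditions:
  essay score ≥ 5: 4 ≥ 5 is false
  AP courses completed ≤ 6: 2 ≤ 6 is true
  NOT first-generation student: yes → false
  recommendation letters ≤ 5: 2 ≤ 5 is true
  class-rank percentile ≤ 84%: 29 ≤ 84 is true
  GPA > 1.74: 1.66 > 1.74 is false
  legacy status: yes → true
  ACT score ≥ 17: 30 ≥ 17 is true
  in-state resident: yes → true
  recommendation letters ≤ 1: 2 ≤ 1 is false
  essay score > 2: 4 > 2 is true
  community-service hours > 195 hours: 385 > 195 is true
  interview rating ≤ 5: 1 ≤ 5 is true
  SAT score ≤ 937: 1036 ≤ 937 is false
  intended major ∈ {Arts, Business}: Arts is in the set → true
Combine:
[1.1.2.1] true AND false = false
[1.1.2] NOT false = true
[1.1] false → true (antecedent false ⇒ implication holds) = true
[1] NOT true = false
[2.1.1] true OR true = true
[2.1] NOT true = false
[2.2] false OR true = true
[2] false AND true = false
[3.1] true AND true = true
[3.2] false AND true = false
[3] true → false = false
[4.3] false AND true = false
[4] true AND true AND false = false
[root] false OR false OR false OR false = false
Overall: false → rejected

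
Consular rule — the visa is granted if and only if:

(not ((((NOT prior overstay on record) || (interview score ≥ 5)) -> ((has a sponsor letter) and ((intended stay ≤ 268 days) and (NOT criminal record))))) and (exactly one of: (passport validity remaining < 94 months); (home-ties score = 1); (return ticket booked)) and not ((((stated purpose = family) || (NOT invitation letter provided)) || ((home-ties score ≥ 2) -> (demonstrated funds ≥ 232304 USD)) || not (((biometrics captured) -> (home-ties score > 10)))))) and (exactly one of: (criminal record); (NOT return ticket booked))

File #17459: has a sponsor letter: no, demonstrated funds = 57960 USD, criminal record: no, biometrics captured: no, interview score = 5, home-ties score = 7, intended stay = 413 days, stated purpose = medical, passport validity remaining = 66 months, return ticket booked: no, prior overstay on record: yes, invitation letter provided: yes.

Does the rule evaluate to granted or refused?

Granted

Atomic conditions:
  NOT prior overstay on record: yes → false
  interview score ≥ 5: 5 ≥ 5 is true
  has a sponsor letter: no → false
  intended stay ≤ 268 days: 413 ≤ 268 is false
  NOT criminal record: no → true
  passport validity remaining < 94 months: 66 < 94 is true
  home-ties score = 1: 7 == 1 is false
  return ticket booked: no → false
  stated purpose = family: medical == family is false
  NOT invitation letter provided: yes → false
  home-ties score ≥ 2: 7 ≥ 2 is true
  demonstrated funds ≥ 232304 USD: 57960 ≥ 232304 is false
  biometrics captured: no → false
  home-ties score > 10: 7 > 10 is false
  criminal record: no → false
  NOT return ticket booked: no → true
Combine:
[1.1.1.1] false OR true = true
[1.1.1.2.2] false AND true = false
[1.1.1.2] false AND false = false
[1.1.1] true → false = false
[1.1] NOT false = true
[1.2] exactly-one(true, false, false) = true
[1.3.1.1] false OR false = false
[1.3.1.2] true → false = false
[1.3.1.3.1] false → false (antecedent false ⇒ implication holds) = true
[1.3.1.3] NOT true = false
[1.3.1] false OR false OR false = false
[1.3] NOT false = true
[1] true AND true AND true = true
[2] exactly-one(false, true) = true
[root] true AND true = true
Overall: true → granted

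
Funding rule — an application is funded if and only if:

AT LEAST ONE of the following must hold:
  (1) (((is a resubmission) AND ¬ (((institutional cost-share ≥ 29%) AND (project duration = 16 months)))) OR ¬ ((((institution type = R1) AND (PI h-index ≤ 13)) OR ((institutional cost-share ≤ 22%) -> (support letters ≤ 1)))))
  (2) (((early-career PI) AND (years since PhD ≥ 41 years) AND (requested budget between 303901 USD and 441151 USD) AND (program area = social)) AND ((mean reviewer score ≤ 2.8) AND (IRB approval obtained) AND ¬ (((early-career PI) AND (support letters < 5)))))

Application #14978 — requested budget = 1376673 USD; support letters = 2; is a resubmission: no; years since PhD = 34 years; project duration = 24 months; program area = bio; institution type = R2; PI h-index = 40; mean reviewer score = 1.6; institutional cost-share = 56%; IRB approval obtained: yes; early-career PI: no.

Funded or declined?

Atomic conditions:
  is a resubmission: no → false
  institutional cost-share ≥ 29%: 56 ≥ 29 is true
  project duration = 16 months: 24 == 16 is false
  institution type = R1: R2 == R1 is false
  PI h-index ≤ 13: 40 ≤ 13 is false
  institutional cost-share ≤ 22%: 56 ≤ 22 is false
  support letters ≤ 1: 2 ≤ 1 is false
  early-career PI: no → false
  years since PhD ≥ 41 years: 34 ≥ 41 is false
  requested budget between 303901 USD and 441151 USD: 1376673 in [303901, 441151] is false
  program area = social: bio == social is false
  mean reviewer score ≤ 2.8: 1.6 ≤ 2.8 is true
  IRB approval obtained: yes → true
  support letters < 5: 2 < 5 is true
Combine:
[1.1.2.1] true AND false = false
[1.1.2] NOT false = true
[1.1] false AND true = false
[1.2.1.1] false AND false = false
[1.2.1.2] false → false (antecedent false ⇒ implication holds) = true
[1.2.1] false OR true = true
[1.2] NOT true = false
[1] false OR false = false
[2.1] false AND false AND false AND false = false
[2.2.3.1] false AND true = false
[2.2.3] NOT false = true
[2.2] true AND true AND true = true
[2] false AND true = false
[root] false OR false = false
Overall: false → declined

Declined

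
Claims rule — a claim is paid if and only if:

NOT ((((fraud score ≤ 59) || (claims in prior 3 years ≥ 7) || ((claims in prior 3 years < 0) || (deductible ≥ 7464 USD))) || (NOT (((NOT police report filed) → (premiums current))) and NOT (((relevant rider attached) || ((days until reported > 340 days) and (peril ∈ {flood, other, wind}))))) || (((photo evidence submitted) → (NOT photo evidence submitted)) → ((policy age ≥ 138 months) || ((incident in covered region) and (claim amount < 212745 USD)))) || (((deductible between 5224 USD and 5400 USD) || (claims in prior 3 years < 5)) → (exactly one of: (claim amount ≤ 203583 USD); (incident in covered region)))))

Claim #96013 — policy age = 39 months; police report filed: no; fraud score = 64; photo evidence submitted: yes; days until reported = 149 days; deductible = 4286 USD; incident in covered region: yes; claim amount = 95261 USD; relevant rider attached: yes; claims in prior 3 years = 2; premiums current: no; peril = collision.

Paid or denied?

Atomic conditions:
  fraud score ≤ 59: 64 ≤ 59 is false
  claims in prior 3 years ≥ 7: 2 ≥ 7 is false
  claims in prior 3 years < 0: 2 < 0 is false
  deductible ≥ 7464 USD: 4286 ≥ 7464 is false
  NOT police report filed: no → true
  premiums current: no → false
  relevant rider attached: yes → true
  days until reported > 340 days: 149 > 340 is false
  peril ∈ {flood, other, wind}: collision is not in the set → false
  photo evidence submitted: yes → true
  NOT photo evidence submitted: yes → false
  policy age ≥ 138 months: 39 ≥ 138 is false
  incident in covered region: yes → true
  claim amount < 212745 USD: 95261 < 212745 is true
  deductible between 5224 USD and 5400 USD: 4286 in [5224, 5400] is false
  claims in prior 3 years < 5: 2 < 5 is true
  claim amount ≤ 203583 USD: 95261 ≤ 203583 is true
Combine:
[1.1.3] false OR false = false
[1.1] false OR false OR false = false
[1.2.1.1] true → false = false
[1.2.1] NOT false = true
[1.2.2.1.2] false AND false = false
[1.2.2.1] true OR false = true
[1.2.2] NOT true = false
[1.2] true AND false = false
[1.3.1] true → false = false
[1.3.2.2] true AND true = true
[1.3.2] false OR true = true
[1.3] false → true (antecedent false ⇒ implication holds) = true
[1.4.1] false OR true = true
[1.4.2] exactly-one(true, true) = false
[1.4] true → false = false
[1] false OR false OR true OR false = true
[root] NOT true = false
Overall: false → denied

Denied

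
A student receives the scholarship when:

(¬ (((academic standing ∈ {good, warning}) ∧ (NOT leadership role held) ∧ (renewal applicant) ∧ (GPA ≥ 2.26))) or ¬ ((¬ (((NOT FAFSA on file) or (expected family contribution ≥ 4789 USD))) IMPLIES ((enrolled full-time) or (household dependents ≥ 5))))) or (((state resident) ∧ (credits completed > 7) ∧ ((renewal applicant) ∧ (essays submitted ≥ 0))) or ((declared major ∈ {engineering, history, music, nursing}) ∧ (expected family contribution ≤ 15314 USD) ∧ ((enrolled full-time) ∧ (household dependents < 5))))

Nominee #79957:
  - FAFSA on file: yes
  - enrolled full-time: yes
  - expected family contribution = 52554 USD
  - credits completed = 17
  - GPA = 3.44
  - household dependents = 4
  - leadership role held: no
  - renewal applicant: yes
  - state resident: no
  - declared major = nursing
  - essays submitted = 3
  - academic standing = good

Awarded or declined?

Declined

Atomic conditions:
  academic standing ∈ {good, warning}: good is in the set → true
  NOT leadership role held: no → true
  renewal applicant: yes → true
  GPA ≥ 2.26: 3.44 ≥ 2.26 is true
  NOT FAFSA on file: yes → false
  expected family contribution ≥ 4789 USD: 52554 ≥ 4789 is true
  enrolled full-time: yes → true
  household dependents ≥ 5: 4 ≥ 5 is false
  state resident: no → false
  credits completed > 7: 17 > 7 is true
  essays submitted ≥ 0: 3 ≥ 0 is true
  declared major ∈ {engineering, history, music, nursing}: nursing is in the set → true
  expected family contribution ≤ 15314 USD: 52554 ≤ 15314 is false
  household dependents < 5: 4 < 5 is true
Combine:
[1.1.1] true AND true AND true AND true = true
[1.1] NOT true = false
[1.2.1.1.1] false OR true = true
[1.2.1.1] NOT true = false
[1.2.1.2] true OR false = true
[1.2.1] false → true (antecedent false ⇒ implication holds) = true
[1.2] NOT true = false
[1] false OR false = false
[2.1.3] true AND true = true
[2.1] false AND true AND true = false
[2.2.3] true AND true = true
[2.2] true AND false AND true = false
[2] false OR false = false
[root] false OR false = false
Overall: false → declined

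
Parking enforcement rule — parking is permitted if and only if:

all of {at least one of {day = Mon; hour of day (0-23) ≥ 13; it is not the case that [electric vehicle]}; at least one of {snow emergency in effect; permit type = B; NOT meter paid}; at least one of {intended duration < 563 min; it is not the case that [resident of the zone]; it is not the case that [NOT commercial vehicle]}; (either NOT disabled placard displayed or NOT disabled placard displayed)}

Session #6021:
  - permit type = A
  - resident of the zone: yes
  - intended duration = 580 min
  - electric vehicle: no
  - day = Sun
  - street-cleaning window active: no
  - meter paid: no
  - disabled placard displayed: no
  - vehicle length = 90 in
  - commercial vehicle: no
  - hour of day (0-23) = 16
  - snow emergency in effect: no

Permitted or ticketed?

Atomic conditions:
  day = Mon: Sun == Mon is false
  hour of day (0-23) ≥ 13: 16 ≥ 13 is true
  electric vehicle: no → false
  snow emergency in effect: no → false
  permit type = B: A == B is false
  NOT meter paid: no → true
  intended duration < 563 min: 580 < 563 is false
  resident of the zone: yes → true
  NOT commercial vehicle: no → true
  NOT disabled placard displayed: no → true
Combine:
[1.3] NOT false = true
[1] false OR true OR true = true
[2] false OR false OR true = true
[3.2] NOT true = false
[3.3] NOT true = false
[3] false OR false OR false = false
[4] true OR true = true
[root] true AND true AND false AND true = false
Overall: false → ticketed

Ticketed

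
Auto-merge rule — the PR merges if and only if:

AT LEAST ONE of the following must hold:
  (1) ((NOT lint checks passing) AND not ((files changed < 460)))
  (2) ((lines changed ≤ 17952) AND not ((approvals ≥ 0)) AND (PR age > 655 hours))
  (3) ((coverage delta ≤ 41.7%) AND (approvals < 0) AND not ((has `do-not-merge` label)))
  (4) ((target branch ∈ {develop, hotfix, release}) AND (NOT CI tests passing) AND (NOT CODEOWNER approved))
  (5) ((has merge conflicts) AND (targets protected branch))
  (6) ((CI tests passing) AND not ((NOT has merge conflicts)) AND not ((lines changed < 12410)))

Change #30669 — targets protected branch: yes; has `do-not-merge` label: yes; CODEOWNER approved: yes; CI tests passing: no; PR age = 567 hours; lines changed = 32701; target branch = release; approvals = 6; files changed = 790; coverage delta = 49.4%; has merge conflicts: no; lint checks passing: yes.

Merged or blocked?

Blocked

Atomic conditions:
  NOT lint checks passing: yes → false
  files changed < 460: 790 < 460 is false
  lines changed ≤ 17952: 32701 ≤ 17952 is false
  approvals ≥ 0: 6 ≥ 0 is true
  PR age > 655 hours: 567 > 655 is false
  coverage delta ≤ 41.7%: 49.4 ≤ 41.7 is false
  approvals < 0: 6 < 0 is false
  has `do-not-merge` label: yes → true
  target branch ∈ {develop, hotfix, release}: release is in the set → true
  NOT CI tests passing: no → true
  NOT CODEOWNER approved: yes → false
  has merge conflicts: no → false
  targets protected branch: yes → true
  CI tests passing: no → false
  NOT has merge conflicts: no → true
  lines changed < 12410: 32701 < 12410 is false
Combine:
[1.2] NOT false = true
[1] false AND true = false
[2.2] NOT true = false
[2] false AND false AND false = false
[3.3] NOT true = false
[3] false AND false AND false = false
[4] true AND true AND false = false
[5] false AND true = false
[6.2] NOT true = false
[6.3] NOT false = true
[6] false AND false AND true = false
[root] false OR false OR false OR false OR false OR false = false
Overall: false → blocked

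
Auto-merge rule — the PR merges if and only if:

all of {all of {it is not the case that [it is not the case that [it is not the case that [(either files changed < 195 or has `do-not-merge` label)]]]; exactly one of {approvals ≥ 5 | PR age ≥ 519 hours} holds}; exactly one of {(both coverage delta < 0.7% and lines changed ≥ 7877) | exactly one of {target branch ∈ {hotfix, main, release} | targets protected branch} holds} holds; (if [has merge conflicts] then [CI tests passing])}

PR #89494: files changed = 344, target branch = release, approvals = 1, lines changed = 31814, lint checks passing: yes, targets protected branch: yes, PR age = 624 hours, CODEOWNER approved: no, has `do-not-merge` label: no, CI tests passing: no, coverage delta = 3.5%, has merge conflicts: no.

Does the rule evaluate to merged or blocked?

Blocked

Atomic conditions:
  files changed < 195: 344 < 195 is false
  has `do-not-merge` label: no → false
  approvals ≥ 5: 1 ≥ 5 is false
  PR age ≥ 519 hours: 624 ≥ 519 is true
  coverage delta < 0.7%: 3.5 < 0.7 is false
  lines changed ≥ 7877: 31814 ≥ 7877 is true
  target branch ∈ {hotfix, main, release}: release is in the set → true
  targets protected branch: yes → true
  has merge conflicts: no → false
  CI tests passing: no → false
Combine:
[1.1.1.1.1] false OR false = false
[1.1.1.1] NOT false = true
[1.1.1] NOT true = false
[1.1] NOT false = true
[1.2] exactly-one(false, true) = true
[1] true AND true = true
[2.1] false AND true = false
[2.2] exactly-one(true, true) = false
[2] exactly-one(false, false) = false
[3] false → false (antecedent false ⇒ implication holds) = true
[root] true AND false AND true = false
Overall: false → blocked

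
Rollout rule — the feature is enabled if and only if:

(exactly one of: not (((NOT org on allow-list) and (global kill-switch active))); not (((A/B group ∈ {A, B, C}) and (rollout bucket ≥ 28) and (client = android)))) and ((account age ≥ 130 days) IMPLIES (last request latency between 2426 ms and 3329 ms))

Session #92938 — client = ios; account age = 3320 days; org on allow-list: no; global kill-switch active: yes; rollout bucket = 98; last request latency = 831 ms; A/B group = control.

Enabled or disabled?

Disabled

Atomic conditions:
  NOT org on allow-list: no → true
  global kill-switch active: yes → true
  A/B group ∈ {A, B, C}: control is not in the set → false
  rollout bucket ≥ 28: 98 ≥ 28 is true
  client = android: ios == android is false
  account age ≥ 130 days: 3320 ≥ 130 is true
  last request latency between 2426 ms and 3329 ms: 831 in [2426, 3329] is false
Combine:
[1.1.1] true AND true = true
[1.1] NOT true = false
[1.2.1] false AND true AND false = false
[1.2] NOT false = true
[1] exactly-one(false, true) = true
[2] true → false = false
[root] true AND false = false
Overall: false → disabled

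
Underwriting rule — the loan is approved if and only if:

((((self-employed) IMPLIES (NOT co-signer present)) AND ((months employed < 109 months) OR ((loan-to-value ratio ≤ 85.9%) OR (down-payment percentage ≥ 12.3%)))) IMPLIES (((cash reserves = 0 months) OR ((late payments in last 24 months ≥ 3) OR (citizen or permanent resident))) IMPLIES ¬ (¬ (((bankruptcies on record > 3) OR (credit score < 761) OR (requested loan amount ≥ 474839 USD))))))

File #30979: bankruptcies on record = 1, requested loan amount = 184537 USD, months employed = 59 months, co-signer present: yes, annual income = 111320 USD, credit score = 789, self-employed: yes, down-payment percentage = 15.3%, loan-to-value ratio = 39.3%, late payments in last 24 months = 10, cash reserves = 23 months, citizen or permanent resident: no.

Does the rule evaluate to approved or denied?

Atomic conditions:
  self-employed: yes → true
  NOT co-signer present: yes → false
  months employed < 109 months: 59 < 109 is true
  loan-to-value ratio ≤ 85.9%: 39.3 ≤ 85.9 is true
  down-payment percentage ≥ 12.3%: 15.3 ≥ 12.3 is true
  cash reserves = 0 months: 23 == 0 is false
  late payments in last 24 months ≥ 3: 10 ≥ 3 is true
  citizen or permanent resident: no → false
  bankruptcies on record > 3: 1 > 3 is false
  credit score < 761: 789 < 761 is false
  requested loan amount ≥ 474839 USD: 184537 ≥ 474839 is false
Combine:
[1.1] true → false = false
[1.2.2] true OR true = true
[1.2] true OR true = true
[1] false AND true = false
[2.1.2] true OR false = true
[2.1] false OR true = true
[2.2.1.1] false OR false OR false = false
[2.2.1] NOT false = true
[2.2] NOT true = false
[2] true → false = false
[root] false → false (antecedent false ⇒ implication holds) = true
Overall: true → approved

Approved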